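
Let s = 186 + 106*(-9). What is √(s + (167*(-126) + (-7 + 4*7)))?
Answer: 9*I*√269 ≈ 147.61*I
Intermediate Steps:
s = -768 (s = 186 - 954 = -768)
√(s + (167*(-126) + (-7 + 4*7))) = √(-768 + (167*(-126) + (-7 + 4*7))) = √(-768 + (-21042 + (-7 + 28))) = √(-768 + (-21042 + 21)) = √(-768 - 21021) = √(-21789) = 9*I*√269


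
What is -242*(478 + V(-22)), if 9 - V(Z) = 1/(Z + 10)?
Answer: -707245/6 ≈ -1.1787e+5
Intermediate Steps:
V(Z) = 9 - 1/(10 + Z) (V(Z) = 9 - 1/(Z + 10) = 9 - 1/(10 + Z))
-242*(478 + V(-22)) = -242*(478 + (89 + 9*(-22))/(10 - 22)) = -242*(478 + (89 - 198)/(-12)) = -242*(478 - 1/12*(-109)) = -242*(478 + 109/12) = -242*5845/12 = -707245/6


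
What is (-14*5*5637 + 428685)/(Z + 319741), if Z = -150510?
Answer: 34095/169231 ≈ 0.20147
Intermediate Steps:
(-14*5*5637 + 428685)/(Z + 319741) = (-14*5*5637 + 428685)/(-150510 + 319741) = (-70*5637 + 428685)/169231 = (-394590 + 428685)*(1/169231) = 34095*(1/169231) = 34095/169231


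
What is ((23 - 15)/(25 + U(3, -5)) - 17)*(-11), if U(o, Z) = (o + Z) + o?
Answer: 2387/13 ≈ 183.62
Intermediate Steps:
U(o, Z) = Z + 2*o (U(o, Z) = (Z + o) + o = Z + 2*o)
((23 - 15)/(25 + U(3, -5)) - 17)*(-11) = ((23 - 15)/(25 + (-5 + 2*3)) - 17)*(-11) = (8/(25 + (-5 + 6)) - 17)*(-11) = (8/(25 + 1) - 17)*(-11) = (8/26 - 17)*(-11) = (8*(1/26) - 17)*(-11) = (4/13 - 17)*(-11) = -217/13*(-11) = 2387/13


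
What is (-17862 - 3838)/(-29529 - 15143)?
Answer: 5425/11168 ≈ 0.48576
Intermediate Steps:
(-17862 - 3838)/(-29529 - 15143) = -21700/(-44672) = -21700*(-1/44672) = 5425/11168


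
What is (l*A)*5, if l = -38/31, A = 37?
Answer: -7030/31 ≈ -226.77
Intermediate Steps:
l = -38/31 (l = -38*1/31 = -38/31 ≈ -1.2258)
(l*A)*5 = -38/31*37*5 = -1406/31*5 = -7030/31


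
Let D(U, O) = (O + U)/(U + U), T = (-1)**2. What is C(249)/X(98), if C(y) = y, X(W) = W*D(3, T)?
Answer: 747/196 ≈ 3.8112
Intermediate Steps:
T = 1
D(U, O) = (O + U)/(2*U) (D(U, O) = (O + U)/((2*U)) = (O + U)*(1/(2*U)) = (O + U)/(2*U))
X(W) = 2*W/3 (X(W) = W*((1/2)*(1 + 3)/3) = W*((1/2)*(1/3)*4) = W*(2/3) = 2*W/3)
C(249)/X(98) = 249/(((2/3)*98)) = 249/(196/3) = 249*(3/196) = 747/196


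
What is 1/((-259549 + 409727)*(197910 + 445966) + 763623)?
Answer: 1/96696773551 ≈ 1.0342e-11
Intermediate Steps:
1/((-259549 + 409727)*(197910 + 445966) + 763623) = 1/(150178*643876 + 763623) = 1/(96696009928 + 763623) = 1/96696773551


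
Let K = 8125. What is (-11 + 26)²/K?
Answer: 9/325 ≈ 0.027692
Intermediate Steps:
(-11 + 26)²/K = (-11 + 26)²/8125 = 15²*(1/8125) = 225*(1/8125) = 9/325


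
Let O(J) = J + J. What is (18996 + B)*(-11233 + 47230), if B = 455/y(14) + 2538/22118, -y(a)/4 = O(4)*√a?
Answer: 7562178953901/11059 - 2339805*√14/64 ≈ 6.8367e+8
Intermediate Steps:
O(J) = 2*J
y(a) = -32*√a (y(a) = -4*2*4*√a = -32*√a)
B = 1269/11059 - 65*√14/64 (B = 455/((-32*√14)) + 2538/22118 = 455*(-√14/448) + 2538*(1/22118) = -65*√14/64 + 1269/11059 = 1269/11059 - 65*√14/64 ≈ -3.6854)
(18996 + B)*(-11233 + 47230) = (18996 + (1269/11059 - 65*√14/64))*(-11233 + 47230) = (210078033/11059 - 65*√14/64)*35997 = 7562178953901/11059 - 2339805*√14/64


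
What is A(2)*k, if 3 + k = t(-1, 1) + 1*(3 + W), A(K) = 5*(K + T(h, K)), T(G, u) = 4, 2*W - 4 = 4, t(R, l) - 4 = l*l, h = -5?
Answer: 270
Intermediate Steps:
t(R, l) = 4 + l² (t(R, l) = 4 + l*l = 4 + l²)
W = 4 (W = 2 + (½)*4 = 2 + 2 = 4)
A(K) = 20 + 5*K (A(K) = 5*(K + 4) = 5*(4 + K) = 20 + 5*K)
k = 9 (k = -3 + ((4 + 1²) + 1*(3 + 4)) = -3 + ((4 + 1) + 1*7) = -3 + (5 + 7) = -3 + 12 = 9)
A(2)*k = (20 + 5*2)*9 = (20 + 10)*9 = 30*9 = 270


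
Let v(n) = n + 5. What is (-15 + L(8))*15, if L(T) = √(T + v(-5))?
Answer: -225 + 30*√2 ≈ -182.57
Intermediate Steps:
v(n) = 5 + n
L(T) = √T (L(T) = √(T + (5 - 5)) = √(T + 0) = √T)
(-15 + L(8))*15 = (-15 + √8)*15 = (-15 + 2*√2)*15 = -225 + 30*√2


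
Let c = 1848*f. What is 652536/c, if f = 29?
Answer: 27189/2233 ≈ 12.176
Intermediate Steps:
c = 53592 (c = 1848*29 = 53592)
652536/c = 652536/53592 = 652536*(1/53592) = 27189/2233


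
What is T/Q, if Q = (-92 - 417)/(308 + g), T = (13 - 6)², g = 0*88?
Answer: -15092/509 ≈ -29.650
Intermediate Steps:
g = 0
T = 49 (T = 7² = 49)
Q = -509/308 (Q = (-92 - 417)/(308 + 0) = -509/308 ≈ -1.6526)
T/Q = 49/(-509/308) = 49*(-308/509) = -15092/509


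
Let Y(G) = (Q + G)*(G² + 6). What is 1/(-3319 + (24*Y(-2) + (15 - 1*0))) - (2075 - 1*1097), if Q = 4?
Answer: -2761873/2824 ≈ -978.00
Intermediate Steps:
Y(G) = (4 + G)*(6 + G²) (Y(G) = (4 + G)*(G² + 6) = (4 + G)*(6 + G²))
1/(-3319 + (24*Y(-2) + (15 - 1*0))) - (2075 - 1*1097) = 1/(-3319 + (24*(24 + (-2)³ + 4*(-2)² + 6*(-2)) + (15 - 1*0))) - (2075 - 1*1097) = 1/(-3319 + (24*(24 - 8 + 4*4 - 12) + (15 + 0))) - (2075 - 1097) = 1/(-3319 + (24*(24 - 8 + 16 - 12) + 15)) - 1*978 = 1/(-3319 + (24*20 + 15)) - 978 = 1/(-3319 + (480 + 15)) - 978 = 1/(-3319 + 495) - 978 = 1/(-2824) - 978 = -1/2824 - 978 = -2761873/2824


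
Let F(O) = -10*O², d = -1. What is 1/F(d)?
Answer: -⅒ ≈ -0.10000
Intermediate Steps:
1/F(d) = 1/(-10*(-1)²) = 1/(-10*1) = 1/(-10) = -⅒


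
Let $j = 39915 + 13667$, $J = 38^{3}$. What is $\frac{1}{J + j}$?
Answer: $\frac{1}{108454} \approx 9.2205 \cdot 10^{-6}$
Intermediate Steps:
$J = 54872$
$j = 53582$
$\frac{1}{J + j} = \frac{1}{54872 + 53582} = \frac{1}{108454}$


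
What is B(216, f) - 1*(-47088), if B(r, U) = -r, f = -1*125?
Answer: 46872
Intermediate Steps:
f = -125
B(216, f) - 1*(-47088) = -1*216 - 1*(-47088) = -216 + 47088 = 46872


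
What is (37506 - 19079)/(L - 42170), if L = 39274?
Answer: -18427/2896 ≈ -6.3629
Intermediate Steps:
(37506 - 19079)/(L - 42170) = (37506 - 19079)/(39274 - 42170) = 18427/(-2896) = 18427*(-1/2896) = -18427/2896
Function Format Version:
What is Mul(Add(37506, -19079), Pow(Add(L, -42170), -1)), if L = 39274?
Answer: Rational(-18427, 2896) ≈ -6.3629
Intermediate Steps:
Mul(Add(37506, -19079), Pow(Add(L, -42170), -1)) = Mul(Add(37506, -19079), Pow(Add(39274, -42170), -1)) = Mul(18427, Pow(-2896, -1)) = Mul(18427, Rational(-1, 2896)) = Rational(-18427, 2896)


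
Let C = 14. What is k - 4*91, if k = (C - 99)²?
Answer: 6861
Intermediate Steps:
k = 7225 (k = (14 - 99)² = (-85)² = 7225)
k - 4*91 = 7225 - 4*91 = 7225 - 1*364 = 7225 - 364 = 6861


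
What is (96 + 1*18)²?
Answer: 12996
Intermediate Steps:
(96 + 1*18)² = (96 + 18)² = 114² = 12996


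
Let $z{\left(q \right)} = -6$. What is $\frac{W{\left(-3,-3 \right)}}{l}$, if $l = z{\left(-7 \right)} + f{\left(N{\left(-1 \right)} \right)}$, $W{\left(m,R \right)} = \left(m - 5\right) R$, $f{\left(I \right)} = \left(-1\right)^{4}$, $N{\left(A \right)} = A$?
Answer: $- \frac{24}{5} \approx -4.8$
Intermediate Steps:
$f{\left(I \right)} = 1$
$W{\left(m,R \right)} = R \left(-5 + m\right)$ ($W{\left(m,R \right)} = \left(-5 + m\right) R = R \left(-5 + m\right)$)
$l = -5$ ($l = -6 + 1 = -5$)
$\frac{W{\left(-3,-3 \right)}}{l} = \frac{\left(-3\right) \left(-5 - 3\right)}{-5} = \left(-3\right) \left(-8\right) \left(- \frac{1}{5}\right) = 24 \left(- \frac{1}{5}\right) = - \frac{24}{5}$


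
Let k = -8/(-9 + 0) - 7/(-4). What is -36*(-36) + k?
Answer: 46751/36 ≈ 1298.6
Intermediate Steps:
k = 95/36 (k = -8/(-9) - 7*(-¼) = -8*(-⅑) + 7/4 = 8/9 + 7/4 = 95/36 ≈ 2.6389)
-36*(-36) + k = -36*(-36) + 95/36 = 1296 + 95/36 = 46751/36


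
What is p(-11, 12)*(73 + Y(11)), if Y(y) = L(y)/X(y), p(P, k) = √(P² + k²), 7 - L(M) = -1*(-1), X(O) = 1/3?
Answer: 91*√265 ≈ 1481.4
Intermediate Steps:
X(O) = ⅓
L(M) = 6 (L(M) = 7 - (-1)*(-1) = 7 - 1*1 = 7 - 1 = 6)
Y(y) = 18 (Y(y) = 6/(⅓) = 6*3 = 18)
p(-11, 12)*(73 + Y(11)) = √((-11)² + 12²)*(73 + 18) = √(121 + 144)*91 = √265*91 = 91*√265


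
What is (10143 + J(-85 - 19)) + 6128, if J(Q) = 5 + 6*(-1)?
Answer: 16270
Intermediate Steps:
J(Q) = -1 (J(Q) = 5 - 6 = -1)
(10143 + J(-85 - 19)) + 6128 = (10143 - 1) + 6128 = 10142 + 6128 = 16270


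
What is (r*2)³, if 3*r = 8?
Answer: 4096/27 ≈ 151.70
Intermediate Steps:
r = 8/3 (r = (⅓)*8 = 8/3 ≈ 2.6667)
(r*2)³ = ((8/3)*2)³ = (16/3)³ = 4096/27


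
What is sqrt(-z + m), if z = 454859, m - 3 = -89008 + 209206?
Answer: I*sqrt(334658) ≈ 578.5*I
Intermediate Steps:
m = 120201 (m = 3 + (-89008 + 209206) = 3 + 120198 = 120201)
sqrt(-z + m) = sqrt(-1*454859 + 120201) = sqrt(-454859 + 120201) = sqrt(-334658) = I*sqrt(334658)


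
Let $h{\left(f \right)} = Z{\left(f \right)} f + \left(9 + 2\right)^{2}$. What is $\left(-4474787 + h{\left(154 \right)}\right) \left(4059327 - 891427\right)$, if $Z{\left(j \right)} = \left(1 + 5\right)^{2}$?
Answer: $-14157731583800$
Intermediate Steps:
$Z{\left(j \right)} = 36$ ($Z{\left(j \right)} = 6^{2} = 36$)
$h{\left(f \right)} = 121 + 36 f$ ($h{\left(f \right)} = 36 f + \left(9 + 2\right)^{2} = 36 f + 11^{2} = 36 f + 121 = 121 + 36 f$)
$\left(-4474787 + h{\left(154 \right)}\right) \left(4059327 - 891427\right) = \left(-4474787 + \left(121 + 36 \cdot 154\right)\right) \left(4059327 - 891427\right) = \left(-4474787 + \left(121 + 5544\right)\right) 3167900 = \left(-4474787 + 5665\right) 3167900 = \left(-4469122\right) 3167900 = -14157731583800$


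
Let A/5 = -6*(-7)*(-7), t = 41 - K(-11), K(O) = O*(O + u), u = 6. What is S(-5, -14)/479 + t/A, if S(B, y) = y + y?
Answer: -2461/50295 ≈ -0.048931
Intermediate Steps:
S(B, y) = 2*y
K(O) = O*(6 + O) (K(O) = O*(O + 6) = O*(6 + O))
t = -14 (t = 41 - (-11)*(6 - 11) = 41 - (-11)*(-5) = 41 - 1*55 = 41 - 55 = -14)
A = -1470 (A = 5*(-6*(-7)*(-7)) = 5*(42*(-7)) = 5*(-294) = -1470)
S(-5, -14)/479 + t/A = (2*(-14))/479 - 14/(-1470) = -28*1/479 - 14*(-1/1470) = -28/479 + 1/105 = -2461/50295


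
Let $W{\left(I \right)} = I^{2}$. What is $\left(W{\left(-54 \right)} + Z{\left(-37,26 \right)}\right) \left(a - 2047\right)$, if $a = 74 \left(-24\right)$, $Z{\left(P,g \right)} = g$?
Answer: $-11247266$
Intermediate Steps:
$a = -1776$
$\left(W{\left(-54 \right)} + Z{\left(-37,26 \right)}\right) \left(a - 2047\right) = \left(\left(-54\right)^{2} + 26\right) \left(-1776 - 2047\right) = \left(2916 + 26\right) \left(-3823\right) = 2942 \left(-3823\right) = -11247266$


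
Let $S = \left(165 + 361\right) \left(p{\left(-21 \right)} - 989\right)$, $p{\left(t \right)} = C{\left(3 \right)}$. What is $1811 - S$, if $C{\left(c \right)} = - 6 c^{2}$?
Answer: $550429$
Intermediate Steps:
$p{\left(t \right)} = -54$ ($p{\left(t \right)} = - 6 \cdot 3^{2} = \left(-6\right) 9 = -54$)
$S = -548618$ ($S = \left(165 + 361\right) \left(-54 - 989\right) = 526 \left(-1043\right) = -548618$)
$1811 - S = 1811 - -548618 = 1811 + 548618 = 550429$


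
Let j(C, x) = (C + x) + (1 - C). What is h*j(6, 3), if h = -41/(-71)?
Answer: 164/71 ≈ 2.3099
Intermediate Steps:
j(C, x) = 1 + x
h = 41/71 (h = -41*(-1/71) = 41/71 ≈ 0.57747)
h*j(6, 3) = 41*(1 + 3)/71 = (41/71)*4 = 164/71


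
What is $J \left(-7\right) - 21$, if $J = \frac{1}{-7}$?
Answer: $-20$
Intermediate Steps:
$J = - \frac{1}{7} \approx -0.14286$
$J \left(-7\right) - 21 = \left(- \frac{1}{7}\right) \left(-7\right) - 21 = 1 - 21 = -20$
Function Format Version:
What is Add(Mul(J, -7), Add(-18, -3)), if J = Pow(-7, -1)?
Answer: -20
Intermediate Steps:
J = Rational(-1, 7) ≈ -0.14286
Add(Mul(J, -7), Add(-18, -3)) = Add(Mul(Rational(-1, 7), -7), Add(-18, -3)) = Add(1, -21) = -20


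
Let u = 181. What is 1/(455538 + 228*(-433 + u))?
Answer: 1/398082 ≈ 2.5120e-6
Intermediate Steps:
1/(455538 + 228*(-433 + u)) = 1/(455538 + 228*(-433 + 181)) = 1/(455538 + 228*(-252)) = 1/(455538 - 57456) = 1/398082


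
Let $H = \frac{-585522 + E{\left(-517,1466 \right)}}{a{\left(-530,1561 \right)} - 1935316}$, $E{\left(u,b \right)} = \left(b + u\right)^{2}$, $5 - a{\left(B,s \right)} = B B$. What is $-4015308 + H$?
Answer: $- \frac{8898770073067}{2216211} \approx -4.0153 \cdot 10^{6}$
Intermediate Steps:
$a{\left(B,s \right)} = 5 - B^{2}$ ($a{\left(B,s \right)} = 5 - B B = 5 - B^{2}$)
$H = - \frac{315079}{2216211}$ ($H = \frac{-585522 + \left(1466 - 517\right)^{2}}{\left(5 - \left(-530\right)^{2}\right) - 1935316} = \frac{-585522 + 949^{2}}{\left(5 - 280900\right) - 1935316} = \frac{-585522 + 900601}{\left(5 - 280900\right) - 1935316} = \frac{315079}{-280895 - 1935316} = \frac{315079}{-2216211} = 315079 \left(- \frac{1}{2216211}\right) = - \frac{315079}{2216211} \approx -0.14217$)
$-4015308 + H = -4015308 - \frac{315079}{2216211} = - \frac{8898770073067}{2216211}$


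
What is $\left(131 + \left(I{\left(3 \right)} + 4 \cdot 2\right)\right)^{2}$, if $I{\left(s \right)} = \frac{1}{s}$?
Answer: $\frac{174724}{9} \approx 19414.0$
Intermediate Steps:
$\left(131 + \left(I{\left(3 \right)} + 4 \cdot 2\right)\right)^{2} = \left(131 + \left(\frac{1}{3} + 4 \cdot 2\right)\right)^{2} = \left(131 + \left(\frac{1}{3} + 8\right)\right)^{2} = \left(131 + \frac{25}{3}\right)^{2} = \left(\frac{418}{3}\right)^{2} = \frac{174724}{9}$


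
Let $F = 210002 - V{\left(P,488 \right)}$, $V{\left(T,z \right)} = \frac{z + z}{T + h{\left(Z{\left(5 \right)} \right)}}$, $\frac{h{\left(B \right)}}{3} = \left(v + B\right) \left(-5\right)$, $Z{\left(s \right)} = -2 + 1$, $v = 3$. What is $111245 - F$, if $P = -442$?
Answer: $- \frac{5826785}{59} \approx -98759.0$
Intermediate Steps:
$Z{\left(s \right)} = -1$
$h{\left(B \right)} = -45 - 15 B$ ($h{\left(B \right)} = 3 \left(3 + B\right) \left(-5\right) = 3 \left(-15 - 5 B\right) = -45 - 15 B$)
$V{\left(T,z \right)} = \frac{2 z}{-30 + T}$ ($V{\left(T,z \right)} = \frac{z + z}{T - 30} = \frac{2 z}{T + \left(-45 + 15\right)} = \frac{2 z}{T - 30} = \frac{2 z}{-30 + T}$)
$F = \frac{12390240}{59}$ ($F = 210002 - 2 \cdot 488 \frac{1}{-30 - 442} = 210002 - 2 \cdot 488 \frac{1}{-472} = 210002 - 2 \cdot 488 \left(- \frac{1}{472}\right) = 210002 - - \frac{122}{59} = 210002 + \frac{122}{59} = \frac{12390240}{59} \approx 2.1 \cdot 10^{5}$)
$111245 - F = 111245 - \frac{12390240}{59} = - \frac{5826785}{59}$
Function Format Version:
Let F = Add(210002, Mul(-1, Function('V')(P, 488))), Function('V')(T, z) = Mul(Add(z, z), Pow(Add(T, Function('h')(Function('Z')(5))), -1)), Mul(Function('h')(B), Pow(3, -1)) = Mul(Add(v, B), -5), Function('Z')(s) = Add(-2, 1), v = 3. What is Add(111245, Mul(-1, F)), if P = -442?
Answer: Rational(-5826785, 59) ≈ -98759.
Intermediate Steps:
Function('Z')(s) = -1
Function('h')(B) = Add(-45, Mul(-15, B)) (Function('h')(B) = Mul(3, Mul(Add(3, B), -5)) = Mul(3, Add(-15, Mul(-5, B))) = Add(-45, Mul(-15, B)))
Function('V')(T, z) = Mul(2, z, Pow(Add(-30, T), -1)) (Function('V')(T, z) = Mul(Add(z, z), Pow(Add(T, Add(-45, Mul(-15, -1))), -1)) = Mul(Mul(2, z), Pow(Add(T, Add(-45, 15)), -1)) = Mul(Mul(2, z), Pow(Add(T, -30), -1)) = Mul(Mul(2, z), Pow(Add(-30, T), -1)) = Mul(2, z, Pow(Add(-30, T), -1)))
F = Rational(12390240, 59) (F = Add(210002, Mul(-1, Mul(2, 488, Pow(Add(-30, -442), -1)))) = Add(210002, Mul(-1, Mul(2, 488, Pow(-472, -1)))) = Add(210002, Mul(-1, Mul(2, 488, Rational(-1, 472)))) = Add(210002, Mul(-1, Rational(-122, 59))) = Add(210002, Rational(122, 59)) = Rational(12390240, 59) ≈ 2.1000e+5)
Add(111245, Mul(-1, F)) = Add(111245, Mul(-1, Rational(12390240, 59))) = Add(111245, Rational(-12390240, 59)) = Rational(-5826785, 59)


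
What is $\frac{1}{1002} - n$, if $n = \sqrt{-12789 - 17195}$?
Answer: $\frac{1}{1002} - 4 i \sqrt{1874} \approx 0.000998 - 173.16 i$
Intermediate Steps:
$n = 4 i \sqrt{1874}$ ($n = \sqrt{-29984} = 4 i \sqrt{1874} \approx 173.16 i$)
$\frac{1}{1002} - n = \frac{1}{1002} - 4 i \sqrt{1874}$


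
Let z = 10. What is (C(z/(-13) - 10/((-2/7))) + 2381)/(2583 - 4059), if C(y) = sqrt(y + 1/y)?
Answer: -2381/1476 - sqrt(1146552290)/8538660 ≈ -1.6171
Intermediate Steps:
(C(z/(-13) - 10/((-2/7))) + 2381)/(2583 - 4059) = (sqrt((10/(-13) - 10/((-2/7))) + 1/(10/(-13) - 10/((-2/7)))) + 2381)/(2583 - 4059) = (sqrt((10*(-1/13) - 10/((-2*1/7))) + 1/(10*(-1/13) - 10/((-2*1/7)))) + 2381)/(-1476) = (sqrt((-10/13 - 10/(-2/7)) + 1/(-10/13 - 10/(-2/7))) + 2381)*(-1/1476) = (sqrt((-10/13 - 10*(-7/2)) + 1/(-10/13 - 10*(-7/2))) + 2381)*(-1/1476) = (sqrt((-10/13 + 35) + 1/(-10/13 + 35)) + 2381)*(-1/1476) = (sqrt(445/13 + 1/(445/13)) + 2381)*(-1/1476) = (sqrt(445/13 + 13/445) + 2381)*(-1/1476) = (sqrt(198194/5785) + 2381)*(-1/1476) = (sqrt(1146552290)/5785 + 2381)*(-1/1476) = (2381 + sqrt(1146552290)/5785)*(-1/1476) = -2381/1476 - sqrt(1146552290)/8538660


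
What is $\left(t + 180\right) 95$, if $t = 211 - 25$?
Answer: $34770$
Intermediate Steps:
$t = 186$ ($t = 211 - 25 = 186$)
$\left(t + 180\right) 95 = \left(186 + 180\right) 95 = 366 \cdot 95 = 34770$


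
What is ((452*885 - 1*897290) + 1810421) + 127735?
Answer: 1440886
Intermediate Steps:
((452*885 - 1*897290) + 1810421) + 127735 = ((400020 - 897290) + 1810421) + 127735 = (-497270 + 1810421) + 127735 = 1313151 + 127735 = 1440886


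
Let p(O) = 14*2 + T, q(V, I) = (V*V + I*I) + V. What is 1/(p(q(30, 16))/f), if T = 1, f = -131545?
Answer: -131545/29 ≈ -4536.0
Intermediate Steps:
q(V, I) = V + I**2 + V**2 (q(V, I) = (V**2 + I**2) + V = (I**2 + V**2) + V = V + I**2 + V**2)
p(O) = 29 (p(O) = 14*2 + 1 = 28 + 1 = 29)
1/(p(q(30, 16))/f) = 1/(29/(-131545)) = 1/(29*(-1/131545)) = 1/(-29/131545) = -131545/29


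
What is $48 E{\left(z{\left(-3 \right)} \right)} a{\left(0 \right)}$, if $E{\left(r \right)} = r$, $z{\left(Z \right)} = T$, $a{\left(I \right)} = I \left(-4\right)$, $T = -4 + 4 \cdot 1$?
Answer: $0$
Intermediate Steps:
$T = 0$ ($T = -4 + 4 = 0$)
$a{\left(I \right)} = - 4 I$
$z{\left(Z \right)} = 0$
$48 E{\left(z{\left(-3 \right)} \right)} a{\left(0 \right)} = 48 \cdot 0 \left(\left(-4\right) 0\right) = 0 \cdot 0 = 0$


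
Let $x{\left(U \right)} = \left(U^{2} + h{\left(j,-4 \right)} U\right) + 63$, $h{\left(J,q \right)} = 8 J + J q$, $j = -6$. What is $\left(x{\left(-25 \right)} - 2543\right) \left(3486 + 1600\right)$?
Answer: $-6382930$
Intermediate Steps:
$x{\left(U \right)} = 63 + U^{2} - 24 U$ ($x{\left(U \right)} = \left(U^{2} + - 6 \left(8 - 4\right) U\right) + 63 = \left(U^{2} + \left(-6\right) 4 U\right) + 63 = \left(U^{2} - 24 U\right) + 63 = 63 + U^{2} - 24 U$)
$\left(x{\left(-25 \right)} - 2543\right) \left(3486 + 1600\right) = \left(\left(63 + \left(-25\right)^{2} - -600\right) - 2543\right) \left(3486 + 1600\right) = \left(\left(63 + 625 + 600\right) - 2543\right) 5086 = \left(1288 - 2543\right) 5086 = \left(-1255\right) 5086 = -6382930$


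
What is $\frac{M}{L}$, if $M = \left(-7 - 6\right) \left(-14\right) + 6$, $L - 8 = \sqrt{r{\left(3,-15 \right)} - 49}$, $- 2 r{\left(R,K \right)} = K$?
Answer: $\frac{3008}{211} - \frac{188 i \sqrt{166}}{211} \approx 14.256 - 11.48 i$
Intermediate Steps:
$r{\left(R,K \right)} = - \frac{K}{2}$
$L = 8 + \frac{i \sqrt{166}}{2}$ ($L = 8 + \sqrt{\left(- \frac{1}{2}\right) \left(-15\right) - 49} = 8 + \sqrt{\frac{15}{2} - 49} = 8 + \sqrt{- \frac{83}{2}} = 8 + \frac{i \sqrt{166}}{2} \approx 8.0 + 6.442 i$)
$M = 188$ ($M = \left(-13\right) \left(-14\right) + 6 = 182 + 6 = 188$)
$\frac{M}{L} = \frac{188}{8 + \frac{i \sqrt{166}}{2}}$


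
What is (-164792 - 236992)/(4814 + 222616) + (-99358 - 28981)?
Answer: -4864756759/37905 ≈ -1.2834e+5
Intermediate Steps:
(-164792 - 236992)/(4814 + 222616) + (-99358 - 28981) = -401784/227430 - 128339 = -401784*1/227430 - 128339 = -66964/37905 - 128339 = -4864756759/37905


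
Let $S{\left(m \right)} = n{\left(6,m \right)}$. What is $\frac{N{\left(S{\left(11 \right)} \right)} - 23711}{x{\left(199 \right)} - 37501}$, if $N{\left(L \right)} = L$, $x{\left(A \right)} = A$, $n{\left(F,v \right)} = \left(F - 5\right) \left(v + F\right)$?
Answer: $\frac{3949}{6217} \approx 0.63519$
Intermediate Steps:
$n{\left(F,v \right)} = \left(-5 + F\right) \left(F + v\right)$
$S{\left(m \right)} = 6 + m$ ($S{\left(m \right)} = 6^{2} - 30 - 5 m + 6 m = 36 - 30 - 5 m + 6 m = 6 + m$)
$\frac{N{\left(S{\left(11 \right)} \right)} - 23711}{x{\left(199 \right)} - 37501} = \frac{\left(6 + 11\right) - 23711}{199 - 37501} = \frac{17 - 23711}{-37302} = \left(-23694\right) \left(- \frac{1}{37302}\right) = \frac{3949}{6217}$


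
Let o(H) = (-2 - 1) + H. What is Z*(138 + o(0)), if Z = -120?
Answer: -16200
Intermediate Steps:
o(H) = -3 + H
Z*(138 + o(0)) = -120*(138 + (-3 + 0)) = -120*(138 - 3) = -120*135 = -16200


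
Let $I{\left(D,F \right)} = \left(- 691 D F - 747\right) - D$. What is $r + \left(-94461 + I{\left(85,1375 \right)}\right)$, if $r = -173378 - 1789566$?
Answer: $-82818862$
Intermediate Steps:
$I{\left(D,F \right)} = -747 - D - 691 D F$ ($I{\left(D,F \right)} = \left(- 691 D F - 747\right) - D = \left(-747 - 691 D F\right) - D = -747 - D - 691 D F$)
$r = -1962944$ ($r = -173378 - 1789566 = -1962944$)
$r + \left(-94461 + I{\left(85,1375 \right)}\right) = -1962944 - 80855918 = -82818862$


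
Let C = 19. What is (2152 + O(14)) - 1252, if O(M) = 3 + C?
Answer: 922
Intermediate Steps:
O(M) = 22 (O(M) = 3 + 19 = 22)
(2152 + O(14)) - 1252 = (2152 + 22) - 1252 = 2174 - 1252 = 922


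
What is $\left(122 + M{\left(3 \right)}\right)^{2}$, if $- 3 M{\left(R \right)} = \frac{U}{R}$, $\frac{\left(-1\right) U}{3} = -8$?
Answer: $\frac{128164}{9} \approx 14240.0$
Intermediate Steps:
$U = 24$ ($U = \left(-3\right) \left(-8\right) = 24$)
$M{\left(R \right)} = - \frac{8}{R}$ ($M{\left(R \right)} = - \frac{24 \frac{1}{R}}{3} = - \frac{8}{R}$)
$\left(122 + M{\left(3 \right)}\right)^{2} = \left(122 - \frac{8}{3}\right)^{2} = \left(\frac{358}{3}\right)^{2} = \frac{128164}{9}$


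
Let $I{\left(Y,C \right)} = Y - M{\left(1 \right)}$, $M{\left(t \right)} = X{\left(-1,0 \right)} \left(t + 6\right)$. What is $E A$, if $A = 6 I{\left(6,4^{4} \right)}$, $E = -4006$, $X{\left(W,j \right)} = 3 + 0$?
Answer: $360540$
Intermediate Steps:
$X{\left(W,j \right)} = 3$
$M{\left(t \right)} = 18 + 3 t$ ($M{\left(t \right)} = 3 \left(t + 6\right) = 3 \left(6 + t\right) = 18 + 3 t$)
$I{\left(Y,C \right)} = -21 + Y$ ($I{\left(Y,C \right)} = Y - \left(18 + 3 \cdot 1\right) = Y - \left(18 + 3\right) = Y - 21 = -21 + Y$)
$A = -90$ ($A = 6 \left(-21 + 6\right) = 6 \left(-15\right) = -90$)
$E A = \left(-4006\right) \left(-90\right) = 360540$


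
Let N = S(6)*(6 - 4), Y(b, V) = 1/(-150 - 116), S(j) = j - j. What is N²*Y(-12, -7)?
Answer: 0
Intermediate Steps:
S(j) = 0
Y(b, V) = -1/266 (Y(b, V) = 1/(-266) = -1/266)
N = 0 (N = 0*(6 - 4) = 0*2 = 0)
N²*Y(-12, -7) = 0²*(-1/266) = 0*(-1/266) = 0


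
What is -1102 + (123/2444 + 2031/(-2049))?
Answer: -1841086283/1669252 ≈ -1102.9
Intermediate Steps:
-1102 + (123/2444 + 2031/(-2049)) = -1102 + (123*(1/2444) + 2031*(-1/2049)) = -1102 + (123/2444 - 677/683) = -1102 - 1570579/1669252 = -1841086283/1669252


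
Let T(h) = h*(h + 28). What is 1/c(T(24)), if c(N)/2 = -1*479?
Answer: -1/958 ≈ -0.0010438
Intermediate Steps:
T(h) = h*(28 + h)
c(N) = -958 (c(N) = 2*(-1*479) = 2*(-479) = -958)
1/c(T(24)) = 1/(-958) = -1/958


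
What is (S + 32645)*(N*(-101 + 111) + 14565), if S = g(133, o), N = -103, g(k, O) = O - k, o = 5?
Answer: 440117595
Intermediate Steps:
S = -128 (S = 5 - 1*133 = 5 - 133 = -128)
(S + 32645)*(N*(-101 + 111) + 14565) = (-128 + 32645)*(-103*(-101 + 111) + 14565) = 32517*(-103*10 + 14565) = 32517*(-1030 + 14565) = 32517*13535 = 440117595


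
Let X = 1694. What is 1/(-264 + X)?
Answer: 1/1430 ≈ 0.00069930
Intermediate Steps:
1/(-264 + X) = 1/(-264 + 1694) = 1/1430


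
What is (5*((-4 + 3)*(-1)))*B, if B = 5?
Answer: 25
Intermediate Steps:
(5*((-4 + 3)*(-1)))*B = (5*((-4 + 3)*(-1)))*5 = (5*(-1*(-1)))*5 = (5*1)*5 = 5*5 = 25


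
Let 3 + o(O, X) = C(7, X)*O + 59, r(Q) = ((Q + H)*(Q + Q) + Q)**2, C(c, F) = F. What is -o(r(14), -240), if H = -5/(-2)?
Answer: 54378184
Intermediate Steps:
H = 5/2 (H = -5*(-1/2) = 5/2 ≈ 2.5000)
r(Q) = (Q + 2*Q*(5/2 + Q))**2 (r(Q) = ((Q + 5/2)*(Q + Q) + Q)**2 = ((5/2 + Q)*(2*Q) + Q)**2 = (2*Q*(5/2 + Q) + Q)**2 = (Q + 2*Q*(5/2 + Q))**2)
o(O, X) = 56 + O*X (o(O, X) = -3 + (X*O + 59) = -3 + (O*X + 59) = -3 + (59 + O*X) = 56 + O*X)
-o(r(14), -240) = -(56 + (4*14**2*(3 + 14)**2)*(-240)) = -(56 + (4*196*17**2)*(-240)) = -(56 + (4*196*289)*(-240)) = -(56 + 226576*(-240)) = -(56 - 54378240) = -1*(-54378184) = 54378184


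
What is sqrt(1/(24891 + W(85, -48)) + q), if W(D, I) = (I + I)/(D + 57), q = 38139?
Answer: sqrt(13234410094882046)/589071 ≈ 195.29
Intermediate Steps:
W(D, I) = 2*I/(57 + D) (W(D, I) = (2*I)/(57 + D) = 2*I/(57 + D))
sqrt(1/(24891 + W(85, -48)) + q) = sqrt(1/(24891 + 2*(-48)/(57 + 85)) + 38139) = sqrt(1/(24891 + 2*(-48)/142) + 38139) = sqrt(1/(24891 + 2*(-48)*(1/142)) + 38139) = sqrt(1/(24891 - 48/71) + 38139) = sqrt(1/(1767213/71) + 38139) = sqrt(71/1767213 + 38139) = sqrt(67399736678/1767213) = sqrt(13234410094882046)/589071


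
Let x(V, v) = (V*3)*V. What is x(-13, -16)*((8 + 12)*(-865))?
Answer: -8771100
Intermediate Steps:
x(V, v) = 3*V² (x(V, v) = (3*V)*V = 3*V²)
x(-13, -16)*((8 + 12)*(-865)) = (3*(-13)²)*((8 + 12)*(-865)) = (3*169)*(20*(-865)) = 507*(-17300) = -8771100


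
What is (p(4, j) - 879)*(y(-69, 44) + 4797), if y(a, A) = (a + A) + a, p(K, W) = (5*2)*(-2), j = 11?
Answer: -4227997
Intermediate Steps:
p(K, W) = -20 (p(K, W) = 10*(-2) = -20)
y(a, A) = A + 2*a (y(a, A) = (A + a) + a = A + 2*a)
(p(4, j) - 879)*(y(-69, 44) + 4797) = (-20 - 879)*((44 + 2*(-69)) + 4797) = -899*((44 - 138) + 4797) = -899*(-94 + 4797) = -899*4703 = -4227997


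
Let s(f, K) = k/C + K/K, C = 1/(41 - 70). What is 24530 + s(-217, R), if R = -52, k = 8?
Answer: 24299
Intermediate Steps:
C = -1/29 (C = 1/(-29) = -1/29 ≈ -0.034483)
s(f, K) = -231 (s(f, K) = 8/(-1/29) + K/K = 8*(-29) + 1 = -232 + 1 = -231)
24530 + s(-217, R) = 24530 - 231 = 24299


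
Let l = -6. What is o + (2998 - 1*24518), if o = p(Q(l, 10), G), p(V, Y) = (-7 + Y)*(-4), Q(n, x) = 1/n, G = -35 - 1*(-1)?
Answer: -21356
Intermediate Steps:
G = -34 (G = -35 + 1 = -34)
p(V, Y) = 28 - 4*Y
o = 164 (o = 28 - 4*(-34) = 28 + 136 = 164)
o + (2998 - 1*24518) = 164 + (2998 - 1*24518) = 164 + (2998 - 24518) = 164 - 21520 = -21356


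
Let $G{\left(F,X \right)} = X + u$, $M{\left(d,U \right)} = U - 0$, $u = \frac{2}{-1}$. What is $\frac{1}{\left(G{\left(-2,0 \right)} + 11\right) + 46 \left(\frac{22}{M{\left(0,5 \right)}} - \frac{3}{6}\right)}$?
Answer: $\frac{5}{942} \approx 0.0053079$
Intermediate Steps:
$u = -2$ ($u = 2 \left(-1\right) = -2$)
$M{\left(d,U \right)} = U$ ($M{\left(d,U \right)} = U + 0 = U$)
$G{\left(F,X \right)} = -2 + X$ ($G{\left(F,X \right)} = X - 2 = -2 + X$)
$\frac{1}{\left(G{\left(-2,0 \right)} + 11\right) + 46 \left(\frac{22}{M{\left(0,5 \right)}} - \frac{3}{6}\right)} = \frac{1}{\left(\left(-2 + 0\right) + 11\right) + 46 \left(\frac{22}{5} - \frac{3}{6}\right)} = \frac{1}{\left(-2 + 11\right) + 46 \left(22 \cdot \frac{1}{5} - \frac{1}{2}\right)} = \frac{1}{9 + 46 \left(\frac{22}{5} - \frac{1}{2}\right)} = \frac{1}{9 + 46 \cdot \frac{39}{10}} = \frac{1}{9 + \frac{897}{5}} = \frac{1}{\frac{942}{5}} = \frac{5}{942}$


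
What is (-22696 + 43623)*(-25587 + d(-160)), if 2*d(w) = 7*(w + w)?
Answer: -558897389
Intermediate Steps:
d(w) = 7*w (d(w) = (7*(w + w))/2 = (7*(2*w))/2 = (14*w)/2 = 7*w)
(-22696 + 43623)*(-25587 + d(-160)) = (-22696 + 43623)*(-25587 + 7*(-160)) = 20927*(-25587 - 1120) = 20927*(-26707) = -558897389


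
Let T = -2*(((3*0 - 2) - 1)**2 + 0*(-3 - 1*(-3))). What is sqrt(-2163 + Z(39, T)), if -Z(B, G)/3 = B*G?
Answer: I*sqrt(57) ≈ 7.5498*I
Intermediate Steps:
T = -18 (T = -2*(((0 - 2) - 1)**2 + 0*(-3 + 3)) = -2*((-2 - 1)**2 + 0*0) = -2*((-3)**2 + 0) = -2*(9 + 0) = -2*9 = -18)
Z(B, G) = -3*B*G
sqrt(-2163 + Z(39, T)) = sqrt(-2163 - 3*39*(-18)) = sqrt(-2163 + 2106) = sqrt(-57) = I*sqrt(57)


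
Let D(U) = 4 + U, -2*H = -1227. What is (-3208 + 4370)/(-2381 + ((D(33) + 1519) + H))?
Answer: -2324/423 ≈ -5.4941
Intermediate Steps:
H = 1227/2 (H = -½*(-1227) = 1227/2 ≈ 613.50)
(-3208 + 4370)/(-2381 + ((D(33) + 1519) + H)) = (-3208 + 4370)/(-2381 + (((4 + 33) + 1519) + 1227/2)) = 1162/(-2381 + ((37 + 1519) + 1227/2)) = 1162/(-2381 + (1556 + 1227/2)) = 1162/(-2381 + 4339/2) = 1162/(-423/2) = 1162*(-2/423) = -2324/423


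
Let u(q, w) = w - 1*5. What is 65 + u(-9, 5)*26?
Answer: 65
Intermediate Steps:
u(q, w) = -5 + w (u(q, w) = w - 5 = -5 + w)
65 + u(-9, 5)*26 = 65 + (-5 + 5)*26 = 65 + 0*26 = 65 + 0 = 65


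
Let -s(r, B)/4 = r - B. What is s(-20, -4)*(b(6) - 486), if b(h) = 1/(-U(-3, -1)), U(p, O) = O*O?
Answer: -31168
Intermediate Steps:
U(p, O) = O²
s(r, B) = -4*r + 4*B (s(r, B) = -4*(r - B) = -4*r + 4*B)
b(h) = -1 (b(h) = 1/(-1*(-1)²) = 1/(-1*1) = 1/(-1) = -1)
s(-20, -4)*(b(6) - 486) = (-4*(-20) + 4*(-4))*(-1 - 486) = (80 - 16)*(-487) = 64*(-487) = -31168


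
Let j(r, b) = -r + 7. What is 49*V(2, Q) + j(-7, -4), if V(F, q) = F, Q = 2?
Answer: 112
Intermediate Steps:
j(r, b) = 7 - r
49*V(2, Q) + j(-7, -4) = 49*2 + (7 - 1*(-7)) = 98 + (7 + 7) = 98 + 14 = 112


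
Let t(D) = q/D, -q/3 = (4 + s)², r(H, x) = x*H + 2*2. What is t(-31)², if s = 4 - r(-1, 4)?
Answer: 36864/961 ≈ 38.360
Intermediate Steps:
r(H, x) = 4 + H*x (r(H, x) = H*x + 4 = 4 + H*x)
s = 4 (s = 4 - (4 - 1*4) = 4 - (4 - 4) = 4 - 1*0 = 4 + 0 = 4)
q = -192 (q = -3*(4 + 4)² = -3*8² = -3*64 = -192)
t(D) = -192/D
t(-31)² = (-192/(-31))² = (-192*(-1/31))² = (192/31)² = 36864/961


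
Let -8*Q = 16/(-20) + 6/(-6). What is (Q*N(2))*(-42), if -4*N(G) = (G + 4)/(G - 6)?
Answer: -567/160 ≈ -3.5438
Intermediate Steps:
N(G) = -(4 + G)/(4*(-6 + G)) (N(G) = -(G + 4)/(4*(G - 6)) = -(4 + G)/(4*(-6 + G)))
Q = 9/40 (Q = -(16/(-20) + 6/(-6))/8 = -(16*(-1/20) + 6*(-⅙))/8 = -(-⅘ - 1)/8 = -⅛*(-9/5) = 9/40 ≈ 0.22500)
(Q*N(2))*(-42) = (9*((-4 - 1*2)/(4*(-6 + 2)))/40)*(-42) = (9*((¼)*(-4 - 2)/(-4))/40)*(-42) = (9*((¼)*(-¼)*(-6))/40)*(-42) = ((9/40)*(3/8))*(-42) = (27/320)*(-42) = -567/160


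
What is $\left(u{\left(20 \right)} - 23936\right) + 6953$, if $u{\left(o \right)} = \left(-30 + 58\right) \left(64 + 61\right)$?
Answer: $-13483$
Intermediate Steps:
$u{\left(o \right)} = 3500$ ($u{\left(o \right)} = 28 \cdot 125 = 3500$)
$\left(u{\left(20 \right)} - 23936\right) + 6953 = \left(3500 - 23936\right) + 6953 = -20436 + 6953 = -13483$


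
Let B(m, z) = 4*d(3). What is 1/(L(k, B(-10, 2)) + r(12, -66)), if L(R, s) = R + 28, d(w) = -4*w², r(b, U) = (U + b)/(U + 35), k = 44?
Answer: 31/2286 ≈ 0.013561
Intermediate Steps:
r(b, U) = (U + b)/(35 + U)
B(m, z) = -144 (B(m, z) = 4*(-4*3²) = 4*(-4*9) = 4*(-36) = -144)
L(R, s) = 28 + R
1/(L(k, B(-10, 2)) + r(12, -66)) = 1/((28 + 44) + (-66 + 12)/(35 - 66)) = 1/(72 - 54/(-31)) = 1/(72 - 1/31*(-54)) = 1/(72 + 54/31) = 1/(2286/31) = 31/2286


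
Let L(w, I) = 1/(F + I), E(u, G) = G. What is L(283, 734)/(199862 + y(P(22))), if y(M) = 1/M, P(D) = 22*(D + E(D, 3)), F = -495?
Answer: 550/26271860139 ≈ 2.0935e-8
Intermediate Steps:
L(w, I) = 1/(-495 + I)
P(D) = 66 + 22*D (P(D) = 22*(D + 3) = 22*(3 + D) = 66 + 22*D)
L(283, 734)/(199862 + y(P(22))) = 1/((-495 + 734)*(199862 + 1/(66 + 22*22))) = 1/(239*(199862 + 1/(66 + 484))) = 1/(239*(199862 + 1/550)) = 1/(239*(109924101/550)) = (1/239)*(550/109924101) = 550/26271860139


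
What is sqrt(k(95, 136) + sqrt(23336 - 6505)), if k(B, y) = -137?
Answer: sqrt(-137 + sqrt(16831)) ≈ 2.6955*I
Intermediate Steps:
sqrt(k(95, 136) + sqrt(23336 - 6505)) = sqrt(-137 + sqrt(23336 - 6505)) = sqrt(-137 + sqrt(16831))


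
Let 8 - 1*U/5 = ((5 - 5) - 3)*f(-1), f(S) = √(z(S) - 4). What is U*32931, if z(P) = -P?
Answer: 1317240 + 493965*I*√3 ≈ 1.3172e+6 + 8.5557e+5*I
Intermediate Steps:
f(S) = √(-4 - S) (f(S) = √(-S - 4) = √(-4 - S))
U = 40 + 15*I*√3 (U = 40 - 5*((5 - 5) - 3)*√(-4 - 1*(-1)) = 40 - 5*(0 - 3)*√(-4 + 1) = 40 - (-15)*√(-3) = 40 - (-15)*I*√3 = 40 + 15*I*√3 ≈ 40.0 + 25.981*I)
U*32931 = (40 + 15*I*√3)*32931 = 1317240 + 493965*I*√3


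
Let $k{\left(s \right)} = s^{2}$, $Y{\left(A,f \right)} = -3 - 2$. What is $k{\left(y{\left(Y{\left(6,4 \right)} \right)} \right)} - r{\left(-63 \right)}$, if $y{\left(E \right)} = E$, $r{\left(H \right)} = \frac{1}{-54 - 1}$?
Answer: $\frac{1376}{55} \approx 25.018$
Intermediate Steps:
$Y{\left(A,f \right)} = -5$
$r{\left(H \right)} = - \frac{1}{55}$ ($r{\left(H \right)} = \frac{1}{-55} = - \frac{1}{55}$)
$k{\left(y{\left(Y{\left(6,4 \right)} \right)} \right)} - r{\left(-63 \right)} = \left(-5\right)^{2} - - \frac{1}{55} = 25 + \frac{1}{55} = \frac{1376}{55}$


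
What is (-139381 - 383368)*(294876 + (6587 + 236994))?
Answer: -281477858293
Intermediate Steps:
(-139381 - 383368)*(294876 + (6587 + 236994)) = -522749*(294876 + 243581) = -522749*538457 = -281477858293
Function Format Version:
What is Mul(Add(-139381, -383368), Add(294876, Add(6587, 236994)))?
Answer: -281477858293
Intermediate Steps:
Mul(Add(-139381, -383368), Add(294876, Add(6587, 236994))) = Mul(-522749, Add(294876, 243581)) = Mul(-522749, 538457) = -281477858293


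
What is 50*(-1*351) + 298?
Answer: -17252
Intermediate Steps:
50*(-1*351) + 298 = 50*(-351) + 298 = -17550 + 298 = -17252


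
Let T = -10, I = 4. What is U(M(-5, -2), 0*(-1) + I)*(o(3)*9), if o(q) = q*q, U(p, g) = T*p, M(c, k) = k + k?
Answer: 3240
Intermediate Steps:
M(c, k) = 2*k
U(p, g) = -10*p
o(q) = q**2
U(M(-5, -2), 0*(-1) + I)*(o(3)*9) = (-20*(-2))*(3**2*9) = (-10*(-4))*(9*9) = 40*81 = 3240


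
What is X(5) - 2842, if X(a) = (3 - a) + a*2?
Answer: -2834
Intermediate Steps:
X(a) = 3 + a (X(a) = (3 - a) + 2*a = 3 + a)
X(5) - 2842 = (3 + 5) - 2842 = 8 - 2842 = -2834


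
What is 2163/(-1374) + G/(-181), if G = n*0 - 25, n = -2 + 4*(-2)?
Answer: -119051/82898 ≈ -1.4361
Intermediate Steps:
n = -10 (n = -2 - 8 = -10)
G = -25 (G = -10*0 - 25 = 0 - 25 = -25)
2163/(-1374) + G/(-181) = 2163/(-1374) - 25/(-181) = 2163*(-1/1374) - 25*(-1/181) = -721/458 + 25/181 = -119051/82898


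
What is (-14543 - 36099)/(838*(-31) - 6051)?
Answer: 50642/32029 ≈ 1.5811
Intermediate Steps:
(-14543 - 36099)/(838*(-31) - 6051) = -50642/(-25978 - 6051) = -50642/(-32029) = -50642*(-1/32029) = 50642/32029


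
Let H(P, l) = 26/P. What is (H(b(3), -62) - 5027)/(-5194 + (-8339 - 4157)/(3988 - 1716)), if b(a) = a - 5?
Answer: 10080/10399 ≈ 0.96932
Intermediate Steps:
b(a) = -5 + a
(H(b(3), -62) - 5027)/(-5194 + (-8339 - 4157)/(3988 - 1716)) = (26/(-5 + 3) - 5027)/(-5194 + (-8339 - 4157)/(3988 - 1716)) = (26/(-2) - 5027)/(-5194 - 12496/2272) = (26*(-½) - 5027)/(-5194 - 12496*1/2272) = (-13 - 5027)/(-5194 - 11/2) = -5040/(-10399/2) = -5040*(-2/10399) = 10080/10399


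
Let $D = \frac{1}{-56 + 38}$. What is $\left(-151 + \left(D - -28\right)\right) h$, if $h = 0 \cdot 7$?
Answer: $0$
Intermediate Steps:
$D = - \frac{1}{18}$ ($D = \frac{1}{-18} = - \frac{1}{18} \approx -0.055556$)
$h = 0$
$\left(-151 + \left(D - -28\right)\right) h = \left(-151 - - \frac{503}{18}\right) 0 = \left(-151 + \left(- \frac{1}{18} + 28\right)\right) 0 = \left(-151 + \frac{503}{18}\right) 0 = \left(- \frac{2215}{18}\right) 0 = 0$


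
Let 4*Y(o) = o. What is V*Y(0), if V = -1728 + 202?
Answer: 0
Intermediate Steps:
Y(o) = o/4
V = -1526
V*Y(0) = -763*0/2 = -1526*0 = 0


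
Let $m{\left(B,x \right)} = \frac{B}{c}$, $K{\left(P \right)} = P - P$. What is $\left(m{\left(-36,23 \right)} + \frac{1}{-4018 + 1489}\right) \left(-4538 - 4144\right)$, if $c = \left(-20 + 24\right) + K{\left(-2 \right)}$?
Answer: $\frac{65873228}{843} \approx 78141.0$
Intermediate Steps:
$K{\left(P \right)} = 0$
$c = 4$ ($c = \left(-20 + 24\right) + 0 = 4 + 0 = 4$)
$m{\left(B,x \right)} = \frac{B}{4}$
$\left(m{\left(-36,23 \right)} + \frac{1}{-4018 + 1489}\right) \left(-4538 - 4144\right) = \left(\frac{1}{4} \left(-36\right) + \frac{1}{-4018 + 1489}\right) \left(-4538 - 4144\right) = \left(-9 + \frac{1}{-2529}\right) \left(-8682\right) = \left(-9 - \frac{1}{2529}\right) \left(-8682\right) = \left(- \frac{22762}{2529}\right) \left(-8682\right) = \frac{65873228}{843}$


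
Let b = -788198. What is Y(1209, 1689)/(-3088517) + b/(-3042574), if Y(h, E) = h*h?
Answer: -1006454842264/4698520761379 ≈ -0.21421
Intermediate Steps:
Y(h, E) = h²
Y(1209, 1689)/(-3088517) + b/(-3042574) = 1209²/(-3088517) - 788198/(-3042574) = 1461681*(-1/3088517) - 788198*(-1/3042574) = -1461681/3088517 + 394099/1521287 = -1006454842264/4698520761379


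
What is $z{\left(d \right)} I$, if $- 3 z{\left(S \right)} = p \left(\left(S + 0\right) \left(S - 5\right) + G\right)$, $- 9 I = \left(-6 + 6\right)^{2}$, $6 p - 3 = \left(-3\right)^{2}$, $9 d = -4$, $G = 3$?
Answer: $0$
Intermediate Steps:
$d = - \frac{4}{9}$ ($d = \frac{1}{9} \left(-4\right) = - \frac{4}{9} \approx -0.44444$)
$p = 2$ ($p = \frac{1}{2} + \frac{\left(-3\right)^{2}}{6} = \frac{1}{2} + \frac{1}{6} \cdot 9 = \frac{1}{2} + \frac{3}{2} = 2$)
$I = 0$ ($I = - \frac{\left(-6 + 6\right)^{2}}{9} = - \frac{0^{2}}{9} = \left(- \frac{1}{9}\right) 0 = 0$)
$z{\left(S \right)} = -2 - \frac{2 S \left(-5 + S\right)}{3}$ ($z{\left(S \right)} = - \frac{2 \left(\left(S + 0\right) \left(S - 5\right) + 3\right)}{3} = - \frac{2 \left(S \left(-5 + S\right) + 3\right)}{3} = - \frac{2 \left(3 + S \left(-5 + S\right)\right)}{3} = - \frac{6 + 2 S \left(-5 + S\right)}{3} = -2 - \frac{2 S \left(-5 + S\right)}{3}$)
$z{\left(d \right)} I = \left(-2 - \frac{2 \left(- \frac{4}{9}\right)^{2}}{3} + \frac{10}{3} \left(- \frac{4}{9}\right)\right) 0 = \left(-2 - \frac{32}{243} - \frac{40}{27}\right) 0 = \left(- \frac{878}{243}\right) 0 = 0$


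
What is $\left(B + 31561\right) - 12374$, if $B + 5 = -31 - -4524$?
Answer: $23675$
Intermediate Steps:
$B = 4488$ ($B = -5 - -4493 = -5 + \left(-31 + 4524\right) = -5 + 4493 = 4488$)
$\left(B + 31561\right) - 12374 = \left(4488 + 31561\right) - 12374 = 36049 - 12374 = 23675$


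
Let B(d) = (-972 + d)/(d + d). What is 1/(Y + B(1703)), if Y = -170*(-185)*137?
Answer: 3406/14675262631 ≈ 2.3209e-7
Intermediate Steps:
Y = 4308650 (Y = 31450*137 = 4308650)
B(d) = (-972 + d)/(2*d) (B(d) = (-972 + d)/((2*d)) = (-972 + d)*(1/(2*d)) = (-972 + d)/(2*d))
1/(Y + B(1703)) = 1/(4308650 + (½)*(-972 + 1703)/1703) = 1/(4308650 + (½)*(1/1703)*731) = 1/(4308650 + 731/3406) = 1/(14675262631/3406) = 3406/14675262631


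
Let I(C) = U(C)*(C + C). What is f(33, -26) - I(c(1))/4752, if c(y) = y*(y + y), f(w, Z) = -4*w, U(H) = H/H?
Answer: -156817/1188 ≈ -132.00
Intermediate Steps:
U(H) = 1
c(y) = 2*y² (c(y) = y*(2*y) = 2*y²)
I(C) = 2*C (I(C) = 1*(C + C) = 1*(2*C) = 2*C)
f(33, -26) - I(c(1))/4752 = -4*33 - 2*(2*1²)/4752 = -132 - 2*(2*1)/4752 = -132 - 2*2/4752 = -132 - 4/4752 = -132 - 1*1/1188 = -132 - 1/1188 = -156817/1188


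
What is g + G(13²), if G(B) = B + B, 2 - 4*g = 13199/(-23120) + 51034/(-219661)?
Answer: 6880452592899/20314249280 ≈ 338.70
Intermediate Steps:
g = 14236336259/20314249280 (g = ½ - (13199/(-23120) + 51034/(-219661))/4 = ½ - (13199*(-1/23120) + 51034*(-1/219661))/4 = ½ - (-13199/23120 - 51034/219661)/4 = ½ - ¼*(-4079211619/5078562320) = ½ + 4079211619/20314249280 = 14236336259/20314249280 ≈ 0.70081)
G(B) = 2*B
g + G(13²) = 14236336259/20314249280 + 2*13² = 14236336259/20314249280 + 2*169 = 14236336259/20314249280 + 338 = 6880452592899/20314249280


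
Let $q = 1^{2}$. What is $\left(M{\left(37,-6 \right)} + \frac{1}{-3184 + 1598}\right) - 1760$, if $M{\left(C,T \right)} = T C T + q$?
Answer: $- \frac{677223}{1586} \approx -427.0$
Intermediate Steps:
$q = 1$
$M{\left(C,T \right)} = 1 + C T^{2}$ ($M{\left(C,T \right)} = T C T + 1 = C T T + 1 = C T^{2} + 1 = 1 + C T^{2}$)
$\left(M{\left(37,-6 \right)} + \frac{1}{-3184 + 1598}\right) - 1760 = \left(\left(1 + 37 \left(-6\right)^{2}\right) + \frac{1}{-3184 + 1598}\right) - 1760 = \left(\left(1 + 37 \cdot 36\right) + \frac{1}{-1586}\right) - 1760 = \left(\left(1 + 1332\right) - \frac{1}{1586}\right) - 1760 = \left(1333 - \frac{1}{1586}\right) - 1760 = \frac{2114137}{1586} - 1760 = - \frac{677223}{1586}$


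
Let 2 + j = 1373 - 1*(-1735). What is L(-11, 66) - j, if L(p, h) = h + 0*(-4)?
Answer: -3040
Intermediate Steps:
L(p, h) = h (L(p, h) = h + 0 = h)
j = 3106 (j = -2 + (1373 - 1*(-1735)) = -2 + (1373 + 1735) = -2 + 3108 = 3106)
L(-11, 66) - j = 66 - 1*3106 = 66 - 3106 = -3040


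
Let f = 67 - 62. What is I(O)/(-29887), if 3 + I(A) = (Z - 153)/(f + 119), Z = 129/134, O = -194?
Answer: 70221/496602392 ≈ 0.00014140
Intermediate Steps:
f = 5
Z = 129/134 (Z = 129*(1/134) = 129/134 ≈ 0.96269)
I(A) = -70221/16616 (I(A) = -3 + (129/134 - 153)/(5 + 119) = -3 - 20373/134/124 = -3 - 20373/134*1/124 = -3 - 20373/16616 = -70221/16616)
I(O)/(-29887) = -70221/16616/(-29887) = -70221/16616*(-1/29887) = 70221/496602392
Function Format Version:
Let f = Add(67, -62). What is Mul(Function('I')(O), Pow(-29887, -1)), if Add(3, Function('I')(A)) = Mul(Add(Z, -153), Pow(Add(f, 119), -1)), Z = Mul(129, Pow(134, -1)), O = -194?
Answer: Rational(70221, 496602392) ≈ 0.00014140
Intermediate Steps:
f = 5
Z = Rational(129, 134) (Z = Mul(129, Rational(1, 134)) = Rational(129, 134) ≈ 0.96269)
Function('I')(A) = Rational(-70221, 16616) (Function('I')(A) = Add(-3, Mul(Add(Rational(129, 134), -153), Pow(Add(5, 119), -1))) = Add(-3, Mul(Rational(-20373, 134), Pow(124, -1))) = Add(-3, Mul(Rational(-20373, 134), Rational(1, 124))) = Add(-3, Rational(-20373, 16616)) = Rational(-70221, 16616))
Mul(Function('I')(O), Pow(-29887, -1)) = Mul(Rational(-70221, 16616), Pow(-29887, -1)) = Mul(Rational(-70221, 16616), Rational(-1, 29887)) = Rational(70221, 496602392)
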